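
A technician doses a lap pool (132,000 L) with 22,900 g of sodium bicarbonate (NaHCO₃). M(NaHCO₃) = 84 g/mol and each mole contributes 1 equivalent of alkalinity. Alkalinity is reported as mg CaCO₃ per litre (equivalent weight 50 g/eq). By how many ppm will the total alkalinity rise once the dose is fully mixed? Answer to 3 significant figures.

103 ppm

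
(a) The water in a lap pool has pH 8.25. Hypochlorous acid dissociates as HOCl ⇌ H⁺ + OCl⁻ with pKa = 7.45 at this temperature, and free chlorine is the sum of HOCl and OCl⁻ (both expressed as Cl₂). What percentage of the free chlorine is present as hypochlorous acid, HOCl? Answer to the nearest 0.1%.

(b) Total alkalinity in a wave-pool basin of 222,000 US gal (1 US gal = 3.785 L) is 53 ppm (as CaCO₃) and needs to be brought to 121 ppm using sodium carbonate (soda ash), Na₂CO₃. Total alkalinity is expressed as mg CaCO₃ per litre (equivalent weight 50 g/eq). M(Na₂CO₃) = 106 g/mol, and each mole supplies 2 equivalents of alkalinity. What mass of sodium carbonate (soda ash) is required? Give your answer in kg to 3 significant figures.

(a) 13.7%; (b) 60.6 kg

(a) [OCl⁻]/[HOCl] = 10^(pH − pKa) = 10^(8.25 − 7.45) = 10^0.80 = 6.31.
(a) Fraction as HOCl = 1 / (1 + 6.31) = 0.1368.

(b) Volume: 222,000 US gal × 3.785 L/gal = 840,270 L.
(b) Alkalinity to add: (121 − 53) = 68 mg/L as CaCO₃ × 840,270 L = 57,140 g as CaCO₃.
(b) Equivalents: 57,140 g ÷ 50 g/eq = 1143 eq.
(b) Each mole of Na₂CO₃ supplies 2 eq, so 1143 / 2 = 571.4 mol.
(b) Mass: 571.4 mol × 106 g/mol = 60,570 g.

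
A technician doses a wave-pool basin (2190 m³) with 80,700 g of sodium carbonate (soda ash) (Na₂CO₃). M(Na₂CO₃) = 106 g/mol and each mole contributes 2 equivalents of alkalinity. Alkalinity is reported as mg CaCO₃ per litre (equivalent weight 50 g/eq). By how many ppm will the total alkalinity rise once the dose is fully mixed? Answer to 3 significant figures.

34.8 ppm

Volume: 2190 m³ = 2,190,000 L.
Moles of Na₂CO₃: 80,700 g ÷ 106 g/mol = 761.3 mol → 1523 eq of alkalinity.
As CaCO₃: 1523 eq × 50 g/eq = 76,130 g.
Rise: 76,130 g / 2,190,000 L × 1000 = 34.76 mg/L.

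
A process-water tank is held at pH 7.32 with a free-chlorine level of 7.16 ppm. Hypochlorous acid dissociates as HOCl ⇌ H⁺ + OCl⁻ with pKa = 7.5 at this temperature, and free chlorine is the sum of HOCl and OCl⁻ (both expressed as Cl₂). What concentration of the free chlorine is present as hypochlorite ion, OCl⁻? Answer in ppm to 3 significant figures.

2.85 ppm

[OCl⁻]/[HOCl] = 10^(pH − pKa) = 10^(7.32 − 7.5) = 10^-0.18 = 0.6607.
Fraction as HOCl = 1 / (1 + 0.6607) = 0.6022.
OCl⁻ = (1 − 0.6022) × 7.16 ppm = 2.849 ppm.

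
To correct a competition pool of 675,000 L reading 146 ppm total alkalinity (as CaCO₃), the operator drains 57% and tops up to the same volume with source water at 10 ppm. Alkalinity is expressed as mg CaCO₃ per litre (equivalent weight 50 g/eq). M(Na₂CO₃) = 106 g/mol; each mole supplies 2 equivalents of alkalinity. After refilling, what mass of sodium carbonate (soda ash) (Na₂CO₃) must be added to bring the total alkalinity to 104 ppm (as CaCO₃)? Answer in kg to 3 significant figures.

25.4 kg

After draining 57% and refilling: 146 × 0.43 + 10 × 0.57 = 68.48 ppm.
Deficit to target: 104 − 68.48 = 35.52 mg/L.
As CaCO₃: 35.52 mg/L × 675,000 L = 23,980 g; ÷ 50 g/eq ÷ 2 = 239.8 mol Na₂CO₃.
Mass: 239.8 × 106 = 25,410 g.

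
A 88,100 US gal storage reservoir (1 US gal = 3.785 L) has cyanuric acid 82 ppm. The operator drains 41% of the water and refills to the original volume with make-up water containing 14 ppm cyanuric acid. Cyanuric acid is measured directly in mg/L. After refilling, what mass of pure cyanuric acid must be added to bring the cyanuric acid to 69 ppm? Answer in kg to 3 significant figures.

Volume: 88,100 US gal × 3.785 L/gal = 333,458 L.
After draining 41% and refilling: 82 × 0.59 + 14 × 0.41 = 54.12 ppm.
Deficit to target: 69 − 54.12 = 14.88 mg/L.
Mass: 14.88 mg/L × 333,458 L = 4962 g cyanuric acid.

4.96 kg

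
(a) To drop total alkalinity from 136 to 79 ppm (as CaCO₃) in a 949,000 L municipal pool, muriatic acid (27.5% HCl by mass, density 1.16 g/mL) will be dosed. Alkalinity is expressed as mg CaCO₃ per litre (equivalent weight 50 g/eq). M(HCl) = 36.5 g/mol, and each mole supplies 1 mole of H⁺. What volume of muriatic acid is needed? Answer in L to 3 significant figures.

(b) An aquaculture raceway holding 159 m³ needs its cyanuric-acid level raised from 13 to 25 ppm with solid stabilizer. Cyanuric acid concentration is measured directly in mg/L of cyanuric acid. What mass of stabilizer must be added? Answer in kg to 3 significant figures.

(a) Alkalinity to neutralize: (136 − 79) = 57 mg/L as CaCO₃ × 949,000 L = 54,090 g as CaCO₃.
(a) Equivalents of H⁺ required: 54,090 ÷ 50 g/eq = 1082 eq = 1082 mol HCl.
(a) Mass of HCl: 1082 × 36.5 = 39,490 g.
(a) Mass of 27.5% solution: 39,490 / 0.275 = 143,600 g.
(a) Volume: 143,600 g ÷ 1.16 g/mL = 123,800 mL.

(b) Volume: 159 m³ = 159,000 L.
(b) CYA to add: (25 − 13) = 12 mg/L × 159,000 L = 1908 g cyanuric acid.

(a) 124 L; (b) 1.91 kg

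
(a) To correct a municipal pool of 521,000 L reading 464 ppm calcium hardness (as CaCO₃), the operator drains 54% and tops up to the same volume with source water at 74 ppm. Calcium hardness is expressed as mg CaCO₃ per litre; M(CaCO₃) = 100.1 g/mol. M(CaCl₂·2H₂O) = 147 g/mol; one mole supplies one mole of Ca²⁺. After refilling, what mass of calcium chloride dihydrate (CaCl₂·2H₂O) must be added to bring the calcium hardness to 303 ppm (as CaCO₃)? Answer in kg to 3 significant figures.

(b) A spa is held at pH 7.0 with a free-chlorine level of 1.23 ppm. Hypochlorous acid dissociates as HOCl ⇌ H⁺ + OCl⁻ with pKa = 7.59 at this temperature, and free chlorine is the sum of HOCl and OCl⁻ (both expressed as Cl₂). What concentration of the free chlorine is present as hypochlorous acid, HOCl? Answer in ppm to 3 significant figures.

(a) After draining 54% and refilling: 464 × 0.46 + 74 × 0.54 = 253.4 ppm.
(a) Deficit to target: 303 − 253.4 = 49.6 mg/L.
(a) As CaCO₃: 49.6 mg/L × 521,000 L = 25,840 g; ÷ 100.1 = 258.2 mol Ca²⁺.
(a) Mass: 258.2 × 147 = 37,950 g.

(b) [OCl⁻]/[HOCl] = 10^(pH − pKa) = 10^(7.0 − 7.59) = 10^-0.59 = 0.257.
(b) Fraction as HOCl = 1 / (1 + 0.257) = 0.7955.
(b) HOCl = 0.7955 × 1.23 ppm = 0.9785 ppm.

(a) 37.9 kg; (b) 0.978 ppm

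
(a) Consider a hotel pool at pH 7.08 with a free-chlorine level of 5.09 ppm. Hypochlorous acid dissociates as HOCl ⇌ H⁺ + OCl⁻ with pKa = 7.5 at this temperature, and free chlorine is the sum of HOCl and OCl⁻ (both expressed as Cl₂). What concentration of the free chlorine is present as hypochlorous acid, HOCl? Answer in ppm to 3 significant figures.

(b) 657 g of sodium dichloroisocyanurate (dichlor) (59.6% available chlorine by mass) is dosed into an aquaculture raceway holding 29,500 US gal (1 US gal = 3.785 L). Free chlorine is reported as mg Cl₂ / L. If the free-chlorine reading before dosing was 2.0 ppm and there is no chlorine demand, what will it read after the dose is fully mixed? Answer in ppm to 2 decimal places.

(a) [OCl⁻]/[HOCl] = 10^(pH − pKa) = 10^(7.08 − 7.5) = 10^-0.42 = 0.3802.
(a) Fraction as HOCl = 1 / (1 + 0.3802) = 0.7245.
(a) HOCl = 0.7245 × 5.09 ppm = 3.688 ppm.

(b) Volume: 29,500 US gal × 3.785 L/gal = 111,658 L.
(b) Available chlorine delivered: 657 g × 0.596 = 391.6 g as Cl₂.
(b) Concentration rise: 391.6 g / 111,658 L = 3.507 mg/L = 3.51 ppm.
(b) Final FC: 2.0 + 3.51 = 5.51 ppm.

(a) 3.69 ppm; (b) 5.51 ppm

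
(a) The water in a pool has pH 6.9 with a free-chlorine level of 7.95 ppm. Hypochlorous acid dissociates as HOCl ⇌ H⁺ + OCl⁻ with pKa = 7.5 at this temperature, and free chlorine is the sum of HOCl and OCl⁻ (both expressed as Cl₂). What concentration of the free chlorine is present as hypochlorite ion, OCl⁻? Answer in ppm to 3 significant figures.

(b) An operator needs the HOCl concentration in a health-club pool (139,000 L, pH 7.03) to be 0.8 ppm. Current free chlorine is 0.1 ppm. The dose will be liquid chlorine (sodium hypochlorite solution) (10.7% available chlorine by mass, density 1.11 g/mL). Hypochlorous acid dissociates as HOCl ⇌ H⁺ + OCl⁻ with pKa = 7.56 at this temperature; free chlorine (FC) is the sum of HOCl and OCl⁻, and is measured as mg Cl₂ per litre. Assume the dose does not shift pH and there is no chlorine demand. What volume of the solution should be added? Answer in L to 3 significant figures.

(a) 1.60 ppm; (b) 1.10 L

(a) [OCl⁻]/[HOCl] = 10^(pH − pKa) = 10^(6.9 − 7.5) = 10^-0.60 = 0.2512.
(a) Fraction as HOCl = 1 / (1 + 0.2512) = 0.7992.
(a) OCl⁻ = (1 − 0.7992) × 7.95 ppm = 1.596 ppm.

(b) [OCl⁻]/[HOCl] = 10^(pH − pKa) = 10^(7.03 − 7.56) = 0.2951; fraction as HOCl = 1/(1 + 0.2951) = 0.7721.
(b) Free chlorine required for 0.8 ppm HOCl: 0.8 / 0.7721 = 1.036 ppm.
(b) FC to add: 1.036 − 0.1 = 0.9361 mg/L as Cl₂.
(b) Cl₂ equivalent: 0.9361 mg/L × 139,000 L = 130.1 g.
(b) Product at 10.7% available Cl: 130.1 / 0.107 = 1216 g.
(b) Volume: 1216 g ÷ 1.11 g/mL = 1096 mL.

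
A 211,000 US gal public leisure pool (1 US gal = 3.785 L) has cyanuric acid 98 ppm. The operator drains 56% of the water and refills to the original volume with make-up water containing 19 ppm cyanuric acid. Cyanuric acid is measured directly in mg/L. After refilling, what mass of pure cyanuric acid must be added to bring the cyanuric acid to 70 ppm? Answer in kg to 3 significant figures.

Volume: 211,000 US gal × 3.785 L/gal = 798,635 L.
After draining 56% and refilling: 98 × 0.44 + 19 × 0.56 = 53.76 ppm.
Deficit to target: 70 − 53.76 = 16.24 mg/L.
Mass: 16.24 mg/L × 798,635 L = 12,970 g cyanuric acid.

13.0 kg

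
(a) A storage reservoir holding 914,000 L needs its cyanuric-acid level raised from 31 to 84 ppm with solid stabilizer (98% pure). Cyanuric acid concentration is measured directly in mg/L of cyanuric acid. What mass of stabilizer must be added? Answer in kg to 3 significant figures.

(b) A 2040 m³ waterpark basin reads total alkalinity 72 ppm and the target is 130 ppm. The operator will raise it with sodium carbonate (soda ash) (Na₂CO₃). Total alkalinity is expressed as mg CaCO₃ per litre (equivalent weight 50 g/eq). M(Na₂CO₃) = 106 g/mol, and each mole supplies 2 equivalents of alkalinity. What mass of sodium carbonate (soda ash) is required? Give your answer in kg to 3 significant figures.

(a) 49.4 kg; (b) 125 kg

(a) CYA to add: (84 − 31) = 53 mg/L × 914,000 L = 48,440 g cyanuric acid.
(a) At 98% purity: 48,440 / 0.98 = 49,430 g product.

(b) Volume: 2040 m³ = 2,040,000 L.
(b) Alkalinity to add: (130 − 72) = 58 mg/L as CaCO₃ × 2,040,000 L = 118,300 g as CaCO₃.
(b) Equivalents: 118,300 g ÷ 50 g/eq = 2366 eq.
(b) Each mole of Na₂CO₃ supplies 2 eq, so 2366 / 2 = 1183 mol.
(b) Mass: 1183 mol × 106 g/mol = 125,400 g.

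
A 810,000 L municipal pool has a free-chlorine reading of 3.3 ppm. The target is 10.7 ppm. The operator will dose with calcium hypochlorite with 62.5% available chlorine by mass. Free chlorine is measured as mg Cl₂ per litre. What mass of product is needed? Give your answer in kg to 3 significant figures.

Chlorine deficit: 10.7 − 3.3 = 7.4 ppm = 7.4 mg/L as Cl₂.
Cl₂ equivalent needed: 7.4 mg/L × 810,000 L = 5,994,000 mg = 5994 g.
Product at 62.5% available chlorine: 5994 / 0.625 = 9590 g.

9.59 kg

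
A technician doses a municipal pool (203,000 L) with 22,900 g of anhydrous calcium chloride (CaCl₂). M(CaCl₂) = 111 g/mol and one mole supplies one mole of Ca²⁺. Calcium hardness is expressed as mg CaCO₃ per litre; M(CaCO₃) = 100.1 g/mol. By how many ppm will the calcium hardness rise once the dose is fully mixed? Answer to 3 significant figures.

102 ppm

Moles of Ca²⁺: 22,900 g ÷ 111 g/mol = 206.3 mol.
As CaCO₃: 206.3 mol × 100.1 g/mol = 20,650 g.
Rise: 20,650 g / 203,000 L × 1000 = 101.7 mg/L.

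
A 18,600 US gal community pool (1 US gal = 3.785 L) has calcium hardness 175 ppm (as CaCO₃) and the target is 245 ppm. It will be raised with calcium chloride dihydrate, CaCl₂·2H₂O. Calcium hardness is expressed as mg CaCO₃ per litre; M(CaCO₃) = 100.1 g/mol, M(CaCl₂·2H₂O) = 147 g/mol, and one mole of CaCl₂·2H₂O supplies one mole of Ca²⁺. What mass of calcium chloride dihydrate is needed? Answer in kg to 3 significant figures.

Volume: 18,600 US gal × 3.785 L/gal = 70,401 L.
Hardness to add: (245 − 175) = 70 mg/L as CaCO₃ × 70,401 L = 4928 g as CaCO₃.
Moles of Ca²⁺ (1 mol Ca²⁺ ≡ 1 mol CaCO₃): 4928 / 100.1 g/mol = 49.23 mol.
Mass of CaCl₂·2H₂O: 49.23 × 147 = 7237 g.

7.24 kg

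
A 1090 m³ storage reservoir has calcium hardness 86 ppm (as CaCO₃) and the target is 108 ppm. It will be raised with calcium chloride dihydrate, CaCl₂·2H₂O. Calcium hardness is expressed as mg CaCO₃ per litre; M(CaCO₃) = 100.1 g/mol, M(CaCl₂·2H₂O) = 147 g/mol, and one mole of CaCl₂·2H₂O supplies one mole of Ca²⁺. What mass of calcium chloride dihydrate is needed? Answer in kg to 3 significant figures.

35.2 kg

Volume: 1090 m³ = 1,090,000 L.
Hardness to add: (108 − 86) = 22 mg/L as CaCO₃ × 1,090,000 L = 23,980 g as CaCO₃.
Moles of Ca²⁺ (1 mol Ca²⁺ ≡ 1 mol CaCO₃): 23,980 / 100.1 g/mol = 239.6 mol.
Mass of CaCl₂·2H₂O: 239.6 × 147 = 35,220 g.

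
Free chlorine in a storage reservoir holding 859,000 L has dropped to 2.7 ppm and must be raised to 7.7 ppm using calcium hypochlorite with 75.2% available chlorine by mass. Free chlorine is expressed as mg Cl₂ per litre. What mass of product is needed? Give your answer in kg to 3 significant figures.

Chlorine deficit: 7.7 − 2.7 = 5 ppm = 5 mg/L as Cl₂.
Cl₂ equivalent needed: 5 mg/L × 859,000 L = 4,295,000 mg = 4295 g.
Product at 75.2% available chlorine: 4295 / 0.752 = 5711 g.

5.71 kg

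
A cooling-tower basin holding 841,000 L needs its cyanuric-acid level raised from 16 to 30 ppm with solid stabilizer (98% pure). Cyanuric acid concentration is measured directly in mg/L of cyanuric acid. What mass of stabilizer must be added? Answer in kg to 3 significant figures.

12.0 kg

CYA to add: (30 − 16) = 14 mg/L × 841,000 L = 11,770 g cyanuric acid.
At 98% purity: 11,770 / 0.98 = 12,010 g product.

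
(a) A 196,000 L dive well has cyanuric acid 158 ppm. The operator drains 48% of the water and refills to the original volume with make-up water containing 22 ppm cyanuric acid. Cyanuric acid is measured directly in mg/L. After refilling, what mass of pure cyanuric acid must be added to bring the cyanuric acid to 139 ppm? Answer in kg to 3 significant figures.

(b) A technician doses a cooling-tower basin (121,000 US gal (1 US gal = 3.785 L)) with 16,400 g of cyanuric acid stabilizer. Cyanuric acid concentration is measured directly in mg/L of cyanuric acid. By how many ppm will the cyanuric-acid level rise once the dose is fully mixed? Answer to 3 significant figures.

(a) 9.07 kg; (b) 35.8 ppm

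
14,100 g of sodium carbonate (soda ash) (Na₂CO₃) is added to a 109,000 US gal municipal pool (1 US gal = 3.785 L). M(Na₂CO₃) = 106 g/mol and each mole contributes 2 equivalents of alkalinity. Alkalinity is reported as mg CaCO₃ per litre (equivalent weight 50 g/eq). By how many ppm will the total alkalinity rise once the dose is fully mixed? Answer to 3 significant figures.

32.2 ppm

Volume: 109,000 US gal × 3.785 L/gal = 412,565 L.
Moles of Na₂CO₃: 14,100 g ÷ 106 g/mol = 133 mol → 266 eq of alkalinity.
As CaCO₃: 266 eq × 50 g/eq = 13,300 g.
Rise: 13,300 g / 412,565 L × 1000 = 32.24 mg/L.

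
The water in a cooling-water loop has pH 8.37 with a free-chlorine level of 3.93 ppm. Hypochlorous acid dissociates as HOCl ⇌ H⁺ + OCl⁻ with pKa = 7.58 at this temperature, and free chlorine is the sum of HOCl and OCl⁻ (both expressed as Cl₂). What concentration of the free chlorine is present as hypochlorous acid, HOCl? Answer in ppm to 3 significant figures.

[OCl⁻]/[HOCl] = 10^(pH − pKa) = 10^(8.37 − 7.58) = 10^0.79 = 6.166.
Fraction as HOCl = 1 / (1 + 6.166) = 0.1395.
HOCl = 0.1395 × 3.93 ppm = 0.5484 ppm.

0.548 ppm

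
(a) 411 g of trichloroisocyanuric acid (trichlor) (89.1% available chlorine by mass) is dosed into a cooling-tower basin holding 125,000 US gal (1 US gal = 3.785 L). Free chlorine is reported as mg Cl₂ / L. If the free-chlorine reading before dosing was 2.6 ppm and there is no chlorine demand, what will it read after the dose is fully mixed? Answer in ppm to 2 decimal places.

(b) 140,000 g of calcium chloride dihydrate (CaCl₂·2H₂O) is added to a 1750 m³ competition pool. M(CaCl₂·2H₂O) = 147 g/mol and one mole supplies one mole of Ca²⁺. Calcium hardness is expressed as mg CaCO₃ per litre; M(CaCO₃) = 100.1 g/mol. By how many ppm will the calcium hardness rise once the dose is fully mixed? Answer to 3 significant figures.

(a) 3.37 ppm; (b) 54.5 ppm

(a) Volume: 125,000 US gal × 3.785 L/gal = 473,125 L.
(a) Available chlorine delivered: 411 g × 0.891 = 366.2 g as Cl₂.
(a) Concentration rise: 366.2 g / 473,125 L = 0.774 mg/L = 0.77 ppm.
(a) Final FC: 2.6 + 0.77 = 3.37 ppm.

(b) Volume: 1750 m³ = 1,750,000 L.
(b) Moles of Ca²⁺: 140,000 g ÷ 147 g/mol = 952.4 mol.
(b) As CaCO₃: 952.4 mol × 100.1 g/mol = 95,330 g.
(b) Rise: 95,330 g / 1,750,000 L × 1000 = 54.48 mg/L.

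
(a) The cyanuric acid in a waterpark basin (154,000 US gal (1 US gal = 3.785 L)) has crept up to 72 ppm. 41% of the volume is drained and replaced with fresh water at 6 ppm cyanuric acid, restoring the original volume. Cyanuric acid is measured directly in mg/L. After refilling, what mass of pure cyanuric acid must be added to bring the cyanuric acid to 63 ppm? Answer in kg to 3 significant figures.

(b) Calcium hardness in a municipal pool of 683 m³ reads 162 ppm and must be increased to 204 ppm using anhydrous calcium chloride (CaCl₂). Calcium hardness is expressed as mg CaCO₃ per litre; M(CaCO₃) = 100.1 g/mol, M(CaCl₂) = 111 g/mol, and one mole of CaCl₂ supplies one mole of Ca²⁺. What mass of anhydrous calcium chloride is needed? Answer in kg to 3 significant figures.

(a) 10.5 kg; (b) 31.8 kg

(a) Volume: 154,000 US gal × 3.785 L/gal = 582,890 L.
(a) After draining 41% and refilling: 72 × 0.59 + 6 × 0.41 = 44.94 ppm.
(a) Deficit to target: 63 − 44.94 = 18.06 mg/L.
(a) Mass: 18.06 mg/L × 582,890 L = 10,530 g cyanuric acid.

(b) Volume: 683 m³ = 683,000 L.
(b) Hardness to add: (204 − 162) = 42 mg/L as CaCO₃ × 683,000 L = 28,690 g as CaCO₃.
(b) Moles of Ca²⁺ (1 mol Ca²⁺ ≡ 1 mol CaCO₃): 28,690 / 100.1 g/mol = 286.6 mol.
(b) Mass of CaCl₂: 286.6 × 111 = 31,810 g.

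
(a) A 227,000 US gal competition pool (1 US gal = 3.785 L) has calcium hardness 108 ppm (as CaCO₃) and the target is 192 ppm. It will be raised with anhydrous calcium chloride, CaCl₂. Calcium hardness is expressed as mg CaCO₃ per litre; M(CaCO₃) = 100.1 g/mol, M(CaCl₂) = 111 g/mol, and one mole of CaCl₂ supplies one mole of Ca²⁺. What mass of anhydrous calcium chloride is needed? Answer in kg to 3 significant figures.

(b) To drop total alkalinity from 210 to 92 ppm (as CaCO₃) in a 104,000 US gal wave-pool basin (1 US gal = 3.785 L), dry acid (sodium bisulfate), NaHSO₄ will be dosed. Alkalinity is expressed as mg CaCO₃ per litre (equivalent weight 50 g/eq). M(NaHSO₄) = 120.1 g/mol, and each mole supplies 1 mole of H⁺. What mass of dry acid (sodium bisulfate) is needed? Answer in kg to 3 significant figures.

(a) 80.0 kg; (b) 112 kg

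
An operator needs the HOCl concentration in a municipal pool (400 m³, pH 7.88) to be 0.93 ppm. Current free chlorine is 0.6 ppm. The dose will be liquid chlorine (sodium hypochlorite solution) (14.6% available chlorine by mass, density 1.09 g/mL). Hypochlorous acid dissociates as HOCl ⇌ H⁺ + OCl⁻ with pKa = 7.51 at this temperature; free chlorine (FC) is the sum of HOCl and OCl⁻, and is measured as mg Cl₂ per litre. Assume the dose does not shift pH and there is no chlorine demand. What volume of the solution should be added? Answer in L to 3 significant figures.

6.31 L

Volume: 400 m³ = 400,000 L.
[OCl⁻]/[HOCl] = 10^(pH − pKa) = 10^(7.88 − 7.51) = 2.344; fraction as HOCl = 1/(1 + 2.344) = 0.299.
Free chlorine required for 0.93 ppm HOCl: 0.93 / 0.299 = 3.11 ppm.
FC to add: 3.11 − 0.6 = 2.51 mg/L as Cl₂.
Cl₂ equivalent: 2.51 mg/L × 400,000 L = 1004 g.
Product at 14.6% available Cl: 1004 / 0.146 = 6877 g.
Volume: 6877 g ÷ 1.09 g/mL = 6309 mL.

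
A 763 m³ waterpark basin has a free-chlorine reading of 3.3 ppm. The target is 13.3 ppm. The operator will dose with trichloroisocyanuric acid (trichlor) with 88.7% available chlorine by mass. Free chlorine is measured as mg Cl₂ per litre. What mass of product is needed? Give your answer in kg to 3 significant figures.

8.60 kg

Volume: 763 m³ = 763,000 L.
Chlorine deficit: 13.3 − 3.3 = 10 ppm = 10 mg/L as Cl₂.
Cl₂ equivalent needed: 10 mg/L × 763,000 L = 7,630,000 mg = 7630 g.
Product at 88.7% available chlorine: 7630 / 0.887 = 8602 g.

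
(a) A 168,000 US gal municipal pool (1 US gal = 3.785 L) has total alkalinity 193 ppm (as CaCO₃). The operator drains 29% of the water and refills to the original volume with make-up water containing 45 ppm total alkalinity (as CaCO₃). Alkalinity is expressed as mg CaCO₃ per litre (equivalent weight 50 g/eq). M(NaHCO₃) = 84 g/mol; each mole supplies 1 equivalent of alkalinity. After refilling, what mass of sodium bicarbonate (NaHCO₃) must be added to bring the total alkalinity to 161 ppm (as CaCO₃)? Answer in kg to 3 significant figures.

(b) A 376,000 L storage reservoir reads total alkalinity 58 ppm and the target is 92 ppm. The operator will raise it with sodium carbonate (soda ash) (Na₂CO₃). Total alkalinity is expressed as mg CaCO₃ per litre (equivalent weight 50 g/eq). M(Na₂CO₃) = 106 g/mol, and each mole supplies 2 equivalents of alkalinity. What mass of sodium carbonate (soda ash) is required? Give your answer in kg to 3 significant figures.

(a) 11.7 kg; (b) 13.6 kg

(a) Volume: 168,000 US gal × 3.785 L/gal = 635,880 L.
(a) After draining 29% and refilling: 193 × 0.71 + 45 × 0.29 = 150.08 ppm.
(a) Deficit to target: 161 − 150.08 = 10.92 mg/L.
(a) As CaCO₃: 10.92 mg/L × 635,880 L = 6944 g; ÷ 50 g/eq ÷ 1 = 138.9 mol NaHCO₃.
(a) Mass: 138.9 × 84 = 11,670 g.

(b) Alkalinity to add: (92 − 58) = 34 mg/L as CaCO₃ × 376,000 L = 12,780 g as CaCO₃.
(b) Equivalents: 12,780 g ÷ 50 g/eq = 255.7 eq.
(b) Each mole of Na₂CO₃ supplies 2 eq, so 255.7 / 2 = 127.8 mol.
(b) Mass: 127.8 mol × 106 g/mol = 13,550 g.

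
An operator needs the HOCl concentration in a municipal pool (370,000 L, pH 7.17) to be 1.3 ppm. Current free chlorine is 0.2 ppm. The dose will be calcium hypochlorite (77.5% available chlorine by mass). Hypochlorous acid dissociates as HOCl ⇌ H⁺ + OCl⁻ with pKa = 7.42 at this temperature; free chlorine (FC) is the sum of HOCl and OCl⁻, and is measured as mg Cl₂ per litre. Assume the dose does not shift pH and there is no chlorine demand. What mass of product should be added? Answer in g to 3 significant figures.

874 g

[OCl⁻]/[HOCl] = 10^(pH − pKa) = 10^(7.17 − 7.42) = 0.5623; fraction as HOCl = 1/(1 + 0.5623) = 0.6401.
Free chlorine required for 1.3 ppm HOCl: 1.3 / 0.6401 = 2.031 ppm.
FC to add: 2.031 − 0.2 = 1.831 mg/L as Cl₂.
Cl₂ equivalent: 1.831 mg/L × 370,000 L = 677.5 g.
Product at 77.5% available Cl: 677.5 / 0.775 = 874.2 g.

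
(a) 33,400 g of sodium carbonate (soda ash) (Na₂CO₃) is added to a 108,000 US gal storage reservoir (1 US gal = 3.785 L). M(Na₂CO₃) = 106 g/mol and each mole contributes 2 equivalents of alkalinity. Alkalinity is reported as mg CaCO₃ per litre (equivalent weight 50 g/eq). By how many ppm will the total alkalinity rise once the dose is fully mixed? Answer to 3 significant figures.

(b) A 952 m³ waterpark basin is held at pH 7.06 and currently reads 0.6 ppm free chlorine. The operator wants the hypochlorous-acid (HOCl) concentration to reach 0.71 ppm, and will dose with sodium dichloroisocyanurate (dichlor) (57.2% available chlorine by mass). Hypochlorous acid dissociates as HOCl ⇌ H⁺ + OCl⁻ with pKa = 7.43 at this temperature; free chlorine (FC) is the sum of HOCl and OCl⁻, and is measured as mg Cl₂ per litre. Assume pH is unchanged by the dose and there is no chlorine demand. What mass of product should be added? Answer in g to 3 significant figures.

(a) 77.1 ppm; (b) 687 g

(a) Volume: 108,000 US gal × 3.785 L/gal = 408,780 L.
(a) Moles of Na₂CO₃: 33,400 g ÷ 106 g/mol = 315.1 mol → 630.2 eq of alkalinity.
(a) As CaCO₃: 630.2 eq × 50 g/eq = 31,510 g.
(a) Rise: 31,510 g / 408,780 L × 1000 = 77.08 mg/L.

(b) Volume: 952 m³ = 952,000 L.
(b) [OCl⁻]/[HOCl] = 10^(pH − pKa) = 10^(7.06 − 7.43) = 0.4266; fraction as HOCl = 1/(1 + 0.4266) = 0.701.
(b) Free chlorine required for 0.71 ppm HOCl: 0.71 / 0.701 = 1.013 ppm.
(b) FC to add: 1.013 − 0.6 = 0.4129 mg/L as Cl₂.
(b) Cl₂ equivalent: 0.4129 mg/L × 952,000 L = 393.1 g.
(b) Product at 57.2% available Cl: 393.1 / 0.572 = 687.2 g.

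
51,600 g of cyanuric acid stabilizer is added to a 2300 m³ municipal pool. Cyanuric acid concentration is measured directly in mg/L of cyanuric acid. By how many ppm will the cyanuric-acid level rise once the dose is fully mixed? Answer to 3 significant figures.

22.4 ppm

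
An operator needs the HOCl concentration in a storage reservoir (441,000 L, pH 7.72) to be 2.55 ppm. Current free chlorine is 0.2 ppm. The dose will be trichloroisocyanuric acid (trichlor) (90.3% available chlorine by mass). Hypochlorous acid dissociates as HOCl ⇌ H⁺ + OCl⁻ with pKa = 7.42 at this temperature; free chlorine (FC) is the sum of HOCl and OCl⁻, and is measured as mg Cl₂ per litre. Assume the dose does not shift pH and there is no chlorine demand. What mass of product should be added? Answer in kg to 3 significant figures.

[OCl⁻]/[HOCl] = 10^(pH − pKa) = 10^(7.72 − 7.42) = 1.995; fraction as HOCl = 1/(1 + 1.995) = 0.3339.
Free chlorine required for 2.55 ppm HOCl: 2.55 / 0.3339 = 7.638 ppm.
FC to add: 7.638 − 0.2 = 7.438 mg/L as Cl₂.
Cl₂ equivalent: 7.438 mg/L × 441,000 L = 3280 g.
Product at 90.3% available Cl: 3280 / 0.903 = 3632 g.

3.63 kg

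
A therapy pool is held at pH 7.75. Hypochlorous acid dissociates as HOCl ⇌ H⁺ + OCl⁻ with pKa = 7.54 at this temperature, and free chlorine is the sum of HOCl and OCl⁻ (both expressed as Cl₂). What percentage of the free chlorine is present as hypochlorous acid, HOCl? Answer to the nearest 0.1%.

38.1%

[OCl⁻]/[HOCl] = 10^(pH − pKa) = 10^(7.75 − 7.54) = 10^0.21 = 1.622.
Fraction as HOCl = 1 / (1 + 1.622) = 0.3814.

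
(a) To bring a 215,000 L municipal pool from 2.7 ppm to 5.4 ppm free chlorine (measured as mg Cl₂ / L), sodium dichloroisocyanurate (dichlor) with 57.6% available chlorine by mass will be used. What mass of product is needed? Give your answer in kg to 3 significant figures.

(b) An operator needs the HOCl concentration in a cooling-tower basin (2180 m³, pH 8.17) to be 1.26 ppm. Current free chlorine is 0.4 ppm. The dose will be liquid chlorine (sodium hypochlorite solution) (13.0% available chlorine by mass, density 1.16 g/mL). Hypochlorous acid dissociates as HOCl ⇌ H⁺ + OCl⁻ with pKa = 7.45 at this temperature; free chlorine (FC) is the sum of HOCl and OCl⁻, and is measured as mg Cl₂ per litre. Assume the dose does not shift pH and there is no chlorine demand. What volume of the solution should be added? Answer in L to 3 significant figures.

(a) Chlorine deficit: 5.4 − 2.7 = 2.7 ppm = 2.7 mg/L as Cl₂.
(a) Cl₂ equivalent needed: 2.7 mg/L × 215,000 L = 580,500 mg = 580.5 g.
(a) Product at 57.6% available chlorine: 580.5 / 0.576 = 1008 g.

(b) Volume: 2180 m³ = 2,180,000 L.
(b) [OCl⁻]/[HOCl] = 10^(pH − pKa) = 10^(8.17 − 7.45) = 5.248; fraction as HOCl = 1/(1 + 5.248) = 0.16.
(b) Free chlorine required for 1.26 ppm HOCl: 1.26 / 0.16 = 7.873 ppm.
(b) FC to add: 7.873 − 0.4 = 7.473 mg/L as Cl₂.
(b) Cl₂ equivalent: 7.473 mg/L × 2,180,000 L = 16,290 g.
(b) Product at 13.0% available Cl: 16,290 / 0.13 = 125,300 g.
(b) Volume: 125,300 g ÷ 1.16 g/mL = 108,000 mL.

(a) 1.01 kg; (b) 108 L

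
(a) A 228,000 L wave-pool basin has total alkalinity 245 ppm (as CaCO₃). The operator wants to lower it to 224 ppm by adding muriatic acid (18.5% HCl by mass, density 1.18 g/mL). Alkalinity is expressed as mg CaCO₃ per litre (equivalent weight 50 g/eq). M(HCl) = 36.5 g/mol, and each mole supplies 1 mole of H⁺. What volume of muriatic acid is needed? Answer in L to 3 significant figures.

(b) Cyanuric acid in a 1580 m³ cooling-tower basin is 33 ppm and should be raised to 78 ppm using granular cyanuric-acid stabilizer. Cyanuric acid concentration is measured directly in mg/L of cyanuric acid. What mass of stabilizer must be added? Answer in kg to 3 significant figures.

(a) Alkalinity to neutralize: (245 − 224) = 21 mg/L as CaCO₃ × 228,000 L = 4788 g as CaCO₃.
(a) Equivalents of H⁺ required: 4788 ÷ 50 g/eq = 95.76 eq = 95.76 mol HCl.
(a) Mass of HCl: 95.76 × 36.5 = 3495 g.
(a) Mass of 18.5% solution: 3495 / 0.185 = 18,890 g.
(a) Volume: 18,890 g ÷ 1.18 g/mL = 16,010 mL.

(b) Volume: 1580 m³ = 1,580,000 L.
(b) CYA to add: (78 − 33) = 45 mg/L × 1,580,000 L = 71,100 g cyanuric acid.

(a) 16.0 L; (b) 71.1 kg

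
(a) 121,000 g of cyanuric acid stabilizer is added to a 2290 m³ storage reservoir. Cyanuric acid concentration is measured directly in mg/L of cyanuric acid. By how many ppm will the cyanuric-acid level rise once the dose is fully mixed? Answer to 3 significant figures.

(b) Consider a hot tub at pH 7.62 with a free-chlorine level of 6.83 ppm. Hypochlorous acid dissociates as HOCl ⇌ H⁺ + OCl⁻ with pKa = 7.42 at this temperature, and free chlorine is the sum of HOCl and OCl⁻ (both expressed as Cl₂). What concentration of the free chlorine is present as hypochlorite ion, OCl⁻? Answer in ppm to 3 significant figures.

(a) 52.8 ppm; (b) 4.19 ppm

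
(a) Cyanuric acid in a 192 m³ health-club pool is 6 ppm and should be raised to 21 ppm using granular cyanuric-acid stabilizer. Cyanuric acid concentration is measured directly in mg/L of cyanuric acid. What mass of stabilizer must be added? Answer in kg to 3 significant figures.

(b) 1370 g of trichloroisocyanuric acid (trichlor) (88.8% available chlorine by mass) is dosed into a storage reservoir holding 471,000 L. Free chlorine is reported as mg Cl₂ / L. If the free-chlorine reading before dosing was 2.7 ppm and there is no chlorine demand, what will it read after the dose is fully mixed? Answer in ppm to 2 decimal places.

(a) 2.88 kg; (b) 5.28 ppm

(a) Volume: 192 m³ = 192,000 L.
(a) CYA to add: (21 − 6) = 15 mg/L × 192,000 L = 2880 g cyanuric acid.

(b) Available chlorine delivered: 1370 g × 0.888 = 1217 g as Cl₂.
(b) Concentration rise: 1217 g / 471,000 L = 2.583 mg/L = 2.58 ppm.
(b) Final FC: 2.7 + 2.58 = 5.28 ppm.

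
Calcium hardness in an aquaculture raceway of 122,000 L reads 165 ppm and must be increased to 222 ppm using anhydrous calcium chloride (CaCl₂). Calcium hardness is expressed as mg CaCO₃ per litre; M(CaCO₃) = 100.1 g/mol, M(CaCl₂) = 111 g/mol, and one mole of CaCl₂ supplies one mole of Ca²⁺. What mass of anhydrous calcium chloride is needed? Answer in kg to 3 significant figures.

7.71 kg

Hardness to add: (222 − 165) = 57 mg/L as CaCO₃ × 122,000 L = 6954 g as CaCO₃.
Moles of Ca²⁺ (1 mol Ca²⁺ ≡ 1 mol CaCO₃): 6954 / 100.1 g/mol = 69.47 mol.
Mass of CaCl₂: 69.47 × 111 = 7711 g.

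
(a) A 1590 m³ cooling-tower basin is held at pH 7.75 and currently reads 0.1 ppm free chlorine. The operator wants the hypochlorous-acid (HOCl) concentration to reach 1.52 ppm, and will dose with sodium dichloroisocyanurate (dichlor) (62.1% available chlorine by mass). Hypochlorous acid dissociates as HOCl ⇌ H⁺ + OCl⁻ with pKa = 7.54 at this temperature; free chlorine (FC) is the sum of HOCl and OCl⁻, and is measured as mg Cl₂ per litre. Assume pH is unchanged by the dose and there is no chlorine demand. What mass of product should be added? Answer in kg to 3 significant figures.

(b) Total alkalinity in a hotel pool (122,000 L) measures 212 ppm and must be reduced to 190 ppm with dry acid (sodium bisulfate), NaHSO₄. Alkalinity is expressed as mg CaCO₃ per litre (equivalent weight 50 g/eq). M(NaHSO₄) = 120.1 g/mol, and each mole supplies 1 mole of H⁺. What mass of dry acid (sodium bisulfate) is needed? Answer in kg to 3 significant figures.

(a) Volume: 1590 m³ = 1,590,000 L.
(a) [OCl⁻]/[HOCl] = 10^(pH − pKa) = 10^(7.75 − 7.54) = 1.622; fraction as HOCl = 1/(1 + 1.622) = 0.3814.
(a) Free chlorine required for 1.52 ppm HOCl: 1.52 / 0.3814 = 3.985 ppm.
(a) FC to add: 3.985 − 0.1 = 3.885 mg/L as Cl₂.
(a) Cl₂ equivalent: 3.885 mg/L × 1,590,000 L = 6177 g.
(a) Product at 62.1% available Cl: 6177 / 0.621 = 9947 g.

(b) Alkalinity to neutralize: (212 − 190) = 22 mg/L as CaCO₃ × 122,000 L = 2684 g as CaCO₃.
(b) Equivalents of H⁺ required: 2684 ÷ 50 g/eq = 53.68 eq = 53.68 mol NaHSO₄.
(b) Mass of NaHSO₄: 53.68 × 120.1 = 6447 g.

(a) 9.95 kg; (b) 6.45 kg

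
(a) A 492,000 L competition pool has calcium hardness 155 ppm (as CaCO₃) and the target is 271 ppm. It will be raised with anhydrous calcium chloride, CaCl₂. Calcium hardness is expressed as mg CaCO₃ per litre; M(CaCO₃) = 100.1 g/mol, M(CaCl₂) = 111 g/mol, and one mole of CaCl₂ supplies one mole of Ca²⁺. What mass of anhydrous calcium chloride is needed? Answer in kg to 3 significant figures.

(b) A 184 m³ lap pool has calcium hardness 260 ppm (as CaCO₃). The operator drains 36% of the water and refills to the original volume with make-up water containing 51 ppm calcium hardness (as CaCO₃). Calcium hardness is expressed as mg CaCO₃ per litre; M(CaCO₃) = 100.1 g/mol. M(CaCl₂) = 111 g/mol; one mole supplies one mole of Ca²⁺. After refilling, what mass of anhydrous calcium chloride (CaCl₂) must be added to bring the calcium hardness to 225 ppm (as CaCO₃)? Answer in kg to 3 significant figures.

(a) 63.3 kg; (b) 8.21 kg

(a) Hardness to add: (271 − 155) = 116 mg/L as CaCO₃ × 492,000 L = 57,070 g as CaCO₃.
(a) Moles of Ca²⁺ (1 mol Ca²⁺ ≡ 1 mol CaCO₃): 57,070 / 100.1 g/mol = 570.1 mol.
(a) Mass of CaCl₂: 570.1 × 111 = 63,290 g.

(b) Volume: 184 m³ = 184,000 L.
(b) After draining 36% and refilling: 260 × 0.64 + 51 × 0.36 = 184.76 ppm.
(b) Deficit to target: 225 − 184.76 = 40.24 mg/L.
(b) As CaCO₃: 40.24 mg/L × 184,000 L = 7404 g; ÷ 100.1 = 73.97 mol Ca²⁺.
(b) Mass: 73.97 × 111 = 8210 g.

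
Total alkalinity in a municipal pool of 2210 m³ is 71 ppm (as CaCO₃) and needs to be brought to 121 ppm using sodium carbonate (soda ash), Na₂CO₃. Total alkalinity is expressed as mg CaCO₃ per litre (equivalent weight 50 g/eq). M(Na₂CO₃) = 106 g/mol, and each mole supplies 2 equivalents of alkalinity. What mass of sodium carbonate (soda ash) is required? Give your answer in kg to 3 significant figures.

117 kg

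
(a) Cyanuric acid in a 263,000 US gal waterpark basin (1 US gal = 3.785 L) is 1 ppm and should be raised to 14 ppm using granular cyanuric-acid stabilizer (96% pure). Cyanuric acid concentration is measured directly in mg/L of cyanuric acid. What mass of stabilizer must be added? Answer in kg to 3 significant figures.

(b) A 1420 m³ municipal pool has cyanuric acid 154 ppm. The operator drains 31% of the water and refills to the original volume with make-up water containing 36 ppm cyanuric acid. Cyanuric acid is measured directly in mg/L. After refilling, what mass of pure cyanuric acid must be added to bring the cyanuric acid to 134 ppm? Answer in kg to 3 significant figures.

(a) 13.5 kg; (b) 23.5 kg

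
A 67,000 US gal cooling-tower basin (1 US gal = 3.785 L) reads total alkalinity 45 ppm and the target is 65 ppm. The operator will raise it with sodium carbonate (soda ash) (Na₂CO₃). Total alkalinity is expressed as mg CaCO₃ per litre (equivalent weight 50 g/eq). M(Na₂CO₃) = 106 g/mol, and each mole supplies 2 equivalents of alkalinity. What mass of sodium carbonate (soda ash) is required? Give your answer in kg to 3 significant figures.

Volume: 67,000 US gal × 3.785 L/gal = 253,595 L.
Alkalinity to add: (65 − 45) = 20 mg/L as CaCO₃ × 253,595 L = 5072 g as CaCO₃.
Equivalents: 5072 g ÷ 50 g/eq = 101.4 eq.
Each mole of Na₂CO₃ supplies 2 eq, so 101.4 / 2 = 50.72 mol.
Mass: 50.72 mol × 106 g/mol = 5376 g.

5.38 kg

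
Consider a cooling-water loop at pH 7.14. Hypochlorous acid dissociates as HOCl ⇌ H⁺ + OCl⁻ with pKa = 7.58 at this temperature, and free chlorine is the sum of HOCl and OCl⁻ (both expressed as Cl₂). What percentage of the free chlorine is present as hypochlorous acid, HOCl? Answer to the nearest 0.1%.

[OCl⁻]/[HOCl] = 10^(pH − pKa) = 10^(7.14 − 7.58) = 10^-0.44 = 0.3631.
Fraction as HOCl = 1 / (1 + 0.3631) = 0.7336.

73.4%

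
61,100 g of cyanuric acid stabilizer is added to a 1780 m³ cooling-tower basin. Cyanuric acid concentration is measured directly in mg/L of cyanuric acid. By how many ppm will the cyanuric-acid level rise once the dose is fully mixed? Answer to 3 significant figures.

34.3 ppm

Volume: 1780 m³ = 1,780,000 L.
Rise: 61,100 g / 1,780,000 L × 1000 = 34.33 mg/L.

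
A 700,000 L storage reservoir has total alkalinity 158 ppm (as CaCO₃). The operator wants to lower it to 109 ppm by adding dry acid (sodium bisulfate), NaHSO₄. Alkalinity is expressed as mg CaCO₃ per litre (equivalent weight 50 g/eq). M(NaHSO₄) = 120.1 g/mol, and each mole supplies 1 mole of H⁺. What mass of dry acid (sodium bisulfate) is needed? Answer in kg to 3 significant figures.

Alkalinity to neutralize: (158 − 109) = 49 mg/L as CaCO₃ × 700,000 L = 34,300 g as CaCO₃.
Equivalents of H⁺ required: 34,300 ÷ 50 g/eq = 686 eq = 686 mol NaHSO₄.
Mass of NaHSO₄: 686 × 120.1 = 82,390 g.

82.4 kg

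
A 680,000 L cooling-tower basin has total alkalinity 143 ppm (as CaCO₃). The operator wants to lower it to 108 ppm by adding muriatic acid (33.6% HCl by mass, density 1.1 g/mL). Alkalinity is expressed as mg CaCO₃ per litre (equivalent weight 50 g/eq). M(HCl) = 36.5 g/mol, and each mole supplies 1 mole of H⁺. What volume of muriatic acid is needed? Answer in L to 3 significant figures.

47.0 L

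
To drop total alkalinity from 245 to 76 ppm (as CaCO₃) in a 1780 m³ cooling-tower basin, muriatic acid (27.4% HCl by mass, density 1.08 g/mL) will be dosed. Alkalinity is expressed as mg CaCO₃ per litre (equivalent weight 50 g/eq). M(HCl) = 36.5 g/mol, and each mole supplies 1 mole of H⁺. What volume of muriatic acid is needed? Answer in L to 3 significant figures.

Volume: 1780 m³ = 1,780,000 L.
Alkalinity to neutralize: (245 − 76) = 169 mg/L as CaCO₃ × 1,780,000 L = 300,800 g as CaCO₃.
Equivalents of H⁺ required: 300,800 ÷ 50 g/eq = 6016 eq = 6016 mol HCl.
Mass of HCl: 6016 × 36.5 = 219,600 g.
Mass of 27.4% solution: 219,600 / 0.274 = 801,500 g.
Volume: 801,500 g ÷ 1.08 g/mL = 742,100 mL.

742 L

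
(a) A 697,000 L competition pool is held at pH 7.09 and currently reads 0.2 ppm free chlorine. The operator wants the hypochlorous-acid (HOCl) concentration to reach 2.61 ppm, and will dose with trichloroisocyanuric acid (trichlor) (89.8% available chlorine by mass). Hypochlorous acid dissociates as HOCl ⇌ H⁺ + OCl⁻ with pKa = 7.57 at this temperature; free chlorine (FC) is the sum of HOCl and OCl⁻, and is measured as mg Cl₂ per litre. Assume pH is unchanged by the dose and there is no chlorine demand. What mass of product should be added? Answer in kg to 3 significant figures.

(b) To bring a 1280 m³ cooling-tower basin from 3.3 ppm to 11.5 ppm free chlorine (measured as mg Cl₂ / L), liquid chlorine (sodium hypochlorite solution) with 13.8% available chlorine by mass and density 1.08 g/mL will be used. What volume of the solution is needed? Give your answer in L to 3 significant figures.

(a) [OCl⁻]/[HOCl] = 10^(pH − pKa) = 10^(7.09 − 7.57) = 0.3311; fraction as HOCl = 1/(1 + 0.3311) = 0.7512.
(a) Free chlorine required for 2.61 ppm HOCl: 2.61 / 0.7512 = 3.474 ppm.
(a) FC to add: 3.474 − 0.2 = 3.274 mg/L as Cl₂.
(a) Cl₂ equivalent: 3.274 mg/L × 697,000 L = 2282 g.
(a) Product at 89.8% available Cl: 2282 / 0.898 = 2541 g.

(b) Volume: 1280 m³ = 1,280,000 L.
(b) Chlorine deficit: 11.5 − 3.3 = 8.2 ppm = 8.2 mg/L as Cl₂.
(b) Cl₂ equivalent needed: 8.2 mg/L × 1,280,000 L = 10,500,000 mg = 10,500 g.
(b) Product at 13.8% available chlorine: 10,500 / 0.138 = 76,060 g.
(b) Volume at density 1.08 g/mL: 76,060 g ÷ 1.08 g/mL = 70,420 mL.

(a) 2.54 kg; (b) 70.4 L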